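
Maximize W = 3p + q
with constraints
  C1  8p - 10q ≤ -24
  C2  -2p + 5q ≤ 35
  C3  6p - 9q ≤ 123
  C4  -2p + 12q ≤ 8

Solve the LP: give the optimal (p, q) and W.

p = -52/19, q = 4/19, maximum W = -8

Feasible corners and W = 3p + q:
  (-241/2, -94) → W = -911/2
  (-52/19, 4/19) → W = -8
  (-190/7, -27/7) → W = -597/7
The feasible region is unbounded (it extends along (-3, -2), (-5, -2)), but W strictly decreases along every unbounded feasible direction, so there is no improving ray and the maximum is attained at a vertex.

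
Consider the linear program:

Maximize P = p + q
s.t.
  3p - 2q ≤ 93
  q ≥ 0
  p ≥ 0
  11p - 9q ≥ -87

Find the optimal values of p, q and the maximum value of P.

p = 1011/5, q = 1284/5, maximum P = 459

Vertices and P = p + q:
  (31, 0) → P = 31
  (1011/5, 1284/5) → P = 459
  (0, 0) → P = 0
  (0, 29/3) → P = 29/3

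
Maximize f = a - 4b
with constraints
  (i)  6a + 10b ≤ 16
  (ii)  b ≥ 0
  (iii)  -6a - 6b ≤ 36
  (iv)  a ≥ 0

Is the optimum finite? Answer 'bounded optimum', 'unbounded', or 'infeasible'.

bounded optimum

Feasible corners and f = a - 4b:
  (8/3, 0) → f = 8/3
  (0, 8/5) → f = -32/5
  (0, 0) → f = 0
The feasible region has finitely many vertices and no improving ray; the maximum is 8/3 at (8/3, 0).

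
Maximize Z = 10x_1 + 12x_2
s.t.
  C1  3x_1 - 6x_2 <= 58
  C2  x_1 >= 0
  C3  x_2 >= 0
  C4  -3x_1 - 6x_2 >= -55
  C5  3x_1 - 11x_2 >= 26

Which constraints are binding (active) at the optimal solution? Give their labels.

Vertices and Z = 10x_1 + 12x_2:
  (55/3, 0) → Z = 550/3
  (26/3, 0) → Z = 260/3
  (761/51, 29/17) → Z = 8654/51

The maximum is at (55/3, 0). Substituting into each constraint, equality holds for C3 and C4; the remaining constraints have slack.

C3 and C4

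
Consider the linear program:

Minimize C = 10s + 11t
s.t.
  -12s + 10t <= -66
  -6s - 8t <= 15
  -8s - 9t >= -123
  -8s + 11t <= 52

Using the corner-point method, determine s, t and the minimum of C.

Extreme points and C = 10s + 11t:
  (63/26, -48/13) → C = -213/13
  (456/47, 237/47) → C = 7167/47
  (1119/10, -429/5) → C = 876/5

s = 63/26, t = -48/13, minimum C = -213/13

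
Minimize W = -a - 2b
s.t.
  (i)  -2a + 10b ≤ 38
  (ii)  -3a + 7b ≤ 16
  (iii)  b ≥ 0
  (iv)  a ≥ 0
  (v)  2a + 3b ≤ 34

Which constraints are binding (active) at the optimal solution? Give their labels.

Feasible corners and W = -a - 2b:
  (53/8, 41/8) → W = -135/8
  (113/13, 72/13) → W = -257/13
  (0, 16/7) → W = -32/7
  (0, 0) → W = 0
  (17, 0) → W = -17

The minimum is at (113/13, 72/13). Substituting into each constraint, equality holds for (i) and (v); the remaining constraints have slack.

(i) and (v)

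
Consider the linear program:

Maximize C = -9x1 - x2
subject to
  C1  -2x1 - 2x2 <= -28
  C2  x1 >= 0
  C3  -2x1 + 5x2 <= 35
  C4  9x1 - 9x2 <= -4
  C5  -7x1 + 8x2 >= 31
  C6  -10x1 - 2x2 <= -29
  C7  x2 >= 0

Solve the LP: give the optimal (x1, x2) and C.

x1 = 5, x2 = 9, maximum C = -54

Feasible corners and C = -9x1 - x2:
  (5, 9) → C = -54
  (27/5, 43/5) → C = -286/5
  (125/19, 183/19) → C = -1308/19

The binding constraints are -2x1 - 2x2 = -28 and -2x1 + 5x2 = 35.
Solving simultaneously gives x1 = 5, x2 = 9.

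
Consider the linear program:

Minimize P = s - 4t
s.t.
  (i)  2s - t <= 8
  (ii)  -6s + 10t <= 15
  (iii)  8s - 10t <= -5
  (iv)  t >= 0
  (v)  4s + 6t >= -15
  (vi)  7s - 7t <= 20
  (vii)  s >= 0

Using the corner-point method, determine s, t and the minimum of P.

Vertices and P = s - 4t:
  (5, 9/2) → P = -13
  (0, 3/2) → P = -6
  (0, 1/2) → P = -2

The binding constraints are -6s + 10t = 15 and 8s - 10t = -5.
Solving simultaneously gives s = 5, t = 9/2.

s = 5, t = 9/2, minimum P = -13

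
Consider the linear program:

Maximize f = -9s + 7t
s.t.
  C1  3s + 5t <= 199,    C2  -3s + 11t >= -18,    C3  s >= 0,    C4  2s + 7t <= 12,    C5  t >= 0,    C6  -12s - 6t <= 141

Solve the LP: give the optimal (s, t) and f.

s = 0, t = 12/7, maximum f = 12

Feasible corners and f = -9s + 7t:
  (6, 0) → f = -54
  (0, 12/7) → f = 12
  (0, 0) → f = 0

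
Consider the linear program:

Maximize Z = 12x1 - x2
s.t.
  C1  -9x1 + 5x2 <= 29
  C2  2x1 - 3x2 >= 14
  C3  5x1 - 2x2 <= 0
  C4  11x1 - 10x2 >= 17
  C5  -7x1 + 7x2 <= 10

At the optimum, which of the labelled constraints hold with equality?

C2 and C3

Extreme points and Z = 12x1 - x2:
  (-75/7, -472/35) → Z = -4028/35
  (-28/11, -70/11) → Z = -266/11
  (-89/13, -120/13) → Z = -948/13
The feasible region is unbounded (it extends along (-2, -5), (-5, -9)), but Z strictly decreases along every unbounded feasible direction, so there is no improving ray and the maximum is attained at a vertex.

The maximum is at (-28/11, -70/11). Substituting into each constraint, equality holds for C2 and C3; the remaining constraints have slack.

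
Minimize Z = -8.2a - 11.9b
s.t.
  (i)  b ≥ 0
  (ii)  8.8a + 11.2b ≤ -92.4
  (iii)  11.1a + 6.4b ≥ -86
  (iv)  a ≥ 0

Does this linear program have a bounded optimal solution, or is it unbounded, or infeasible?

infeasible

The boundaries b = 0 and a = 0 meet at (0, 0), but that point violates 8.8a + 11.2b ≤ -92.4. Every candidate vertex is excluded by some other constraint, so the feasible region is empty.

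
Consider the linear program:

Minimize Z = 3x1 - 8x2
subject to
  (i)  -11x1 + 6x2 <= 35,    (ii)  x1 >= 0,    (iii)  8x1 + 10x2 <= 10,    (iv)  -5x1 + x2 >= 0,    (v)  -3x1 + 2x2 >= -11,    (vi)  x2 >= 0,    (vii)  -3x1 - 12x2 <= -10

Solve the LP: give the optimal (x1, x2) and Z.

x1 = 0, x2 = 1, minimum Z = -8

Feasible corners and Z = 3x1 - 8x2:
  (0, 1) → Z = -8
  (0, 5/6) → Z = -20/3
  (5/29, 25/29) → Z = -185/29
  (10/63, 50/63) → Z = -370/63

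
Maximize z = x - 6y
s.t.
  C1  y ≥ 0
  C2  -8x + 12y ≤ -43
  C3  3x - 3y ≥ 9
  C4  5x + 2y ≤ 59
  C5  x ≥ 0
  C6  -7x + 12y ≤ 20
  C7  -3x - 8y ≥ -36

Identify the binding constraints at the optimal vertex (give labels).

Vertices and z = x - 6y:
  (43/8, 0) → z = 43/8
  (59/5, 0) → z = 59/5
  (194/25, 159/100) → z = -89/50
  (200/17, 3/34) → z = 191/17

The maximum is at (59/5, 0). Substituting into each constraint, equality holds for C1 and C4; the remaining constraints have slack.

C1 and C4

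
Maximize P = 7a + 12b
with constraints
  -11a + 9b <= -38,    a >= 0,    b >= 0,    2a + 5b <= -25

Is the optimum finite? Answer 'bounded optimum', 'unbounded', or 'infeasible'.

infeasible

The boundaries -11a + 9b = -38 and b = 0 meet at (38/11, 0), but that point violates 2a + 5b ≤ -25. Every candidate vertex is excluded by some other constraint, so the feasible region is empty.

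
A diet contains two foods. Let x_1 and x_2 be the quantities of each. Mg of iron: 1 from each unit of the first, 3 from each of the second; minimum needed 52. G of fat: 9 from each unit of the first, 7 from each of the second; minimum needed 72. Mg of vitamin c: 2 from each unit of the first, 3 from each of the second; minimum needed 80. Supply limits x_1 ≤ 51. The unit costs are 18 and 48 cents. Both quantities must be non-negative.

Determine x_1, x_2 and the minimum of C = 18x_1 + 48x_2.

x_1 = 28, x_2 = 8, minimum C = 888

Corner points and C = 18x_1 + 48x_2:
  (0, 80/3) → C = 1280
  (28, 8) → C = 888
  (51, 1/3) → C = 934
The feasible region is unbounded (it extends along (0, 1)), but C strictly increases along every unbounded feasible direction, so there is no improving ray and the minimum is attained at a vertex.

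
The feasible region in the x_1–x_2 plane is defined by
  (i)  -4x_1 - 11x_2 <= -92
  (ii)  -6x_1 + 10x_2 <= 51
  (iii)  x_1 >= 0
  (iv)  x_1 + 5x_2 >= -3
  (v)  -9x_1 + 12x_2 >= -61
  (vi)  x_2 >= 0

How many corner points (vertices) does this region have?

The feasible vertices (each the meet of two boundaries and inside every other half-plane) are:
  (359/106, 378/53)
  (1775/147, 584/147)
  (611/9, 275/6)

3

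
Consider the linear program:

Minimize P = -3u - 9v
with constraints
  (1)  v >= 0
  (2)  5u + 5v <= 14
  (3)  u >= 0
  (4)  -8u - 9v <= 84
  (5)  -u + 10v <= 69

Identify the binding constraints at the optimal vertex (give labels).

Corner points and P = -3u - 9v:
  (14/5, 0) → P = -42/5
  (0, 0) → P = 0
  (0, 14/5) → P = -126/5

The minimum is at (0, 14/5). Substituting into each constraint, equality holds for (2) and (3); the remaining constraints have slack.

(2) and (3)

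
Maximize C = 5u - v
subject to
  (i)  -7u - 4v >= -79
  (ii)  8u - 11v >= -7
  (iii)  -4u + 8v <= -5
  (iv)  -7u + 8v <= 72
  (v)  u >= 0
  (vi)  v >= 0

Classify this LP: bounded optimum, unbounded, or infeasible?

Feasible corners and C = 5u - v:
  (163/18, 281/72) → C = 331/8
  (79/7, 0) → C = 395/7
  (5/4, 0) → C = 25/4
The feasible region has finitely many vertices and no improving ray; the maximum is 395/7 at (79/7, 0).

bounded optimum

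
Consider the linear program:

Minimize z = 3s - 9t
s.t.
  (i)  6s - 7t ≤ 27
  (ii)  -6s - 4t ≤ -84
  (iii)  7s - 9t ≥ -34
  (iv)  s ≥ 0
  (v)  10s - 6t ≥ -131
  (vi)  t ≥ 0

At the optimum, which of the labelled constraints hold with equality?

Vertices and z = 3s - 9t:
  (116/11, 57/11) → z = -15
  (481/5, 393/5) → z = -2094/5
  (310/41, 396/41) → z = -2634/41

The minimum is at (481/5, 393/5). Substituting into each constraint, equality holds for (i) and (iii); the remaining constraints have slack.

(i) and (iii)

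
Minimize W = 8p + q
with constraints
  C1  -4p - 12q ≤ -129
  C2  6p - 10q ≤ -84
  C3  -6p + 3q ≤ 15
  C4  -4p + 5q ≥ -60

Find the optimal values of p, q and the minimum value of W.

Corner points and W = 8p + q:
  (141/56, 555/56) → W = 1683/56
  (69/28, 139/14) → W = 415/14
  (102, 348/5) → W = 4428/5
The feasible region is unbounded (it extends along (5, 4), (1, 2)), but W strictly increases along every unbounded feasible direction, so there is no improving ray and the minimum is attained at a vertex.

p = 69/28, q = 139/14, minimum W = 415/14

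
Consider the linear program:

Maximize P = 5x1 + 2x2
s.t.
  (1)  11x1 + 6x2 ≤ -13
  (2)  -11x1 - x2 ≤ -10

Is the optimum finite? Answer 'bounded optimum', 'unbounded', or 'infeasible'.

From the feasible point (73/55, -23/5), moving in the direction (6, -11) keeps every constraint satisfied while P increases without bound.

unbounded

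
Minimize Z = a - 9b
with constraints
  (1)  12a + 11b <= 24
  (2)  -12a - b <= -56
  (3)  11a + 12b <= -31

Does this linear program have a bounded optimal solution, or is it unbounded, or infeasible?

bounded optimum

Vertices and Z = a - 9b:
  (629/23, -636/23) → Z = 6353/23
  (37/7, -52/7) → Z = 505/7
The feasible region has finitely many vertices and no improving ray; the minimum is 505/7 at (37/7, -52/7).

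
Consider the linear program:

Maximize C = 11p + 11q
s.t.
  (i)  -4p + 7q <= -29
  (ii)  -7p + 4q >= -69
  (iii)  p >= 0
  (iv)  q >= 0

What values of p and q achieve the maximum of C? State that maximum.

Corner points and C = 11p + 11q:
  (367/33, 73/33) → C = 440/3
  (29/4, 0) → C = 319/4
  (69/7, 0) → C = 759/7

At the optimal vertex, -4p + 7q = -29 and -7p + 4q = -69.
Solving simultaneously gives p = 367/33, q = 73/33.

p = 367/33, q = 73/33, maximum C = 440/3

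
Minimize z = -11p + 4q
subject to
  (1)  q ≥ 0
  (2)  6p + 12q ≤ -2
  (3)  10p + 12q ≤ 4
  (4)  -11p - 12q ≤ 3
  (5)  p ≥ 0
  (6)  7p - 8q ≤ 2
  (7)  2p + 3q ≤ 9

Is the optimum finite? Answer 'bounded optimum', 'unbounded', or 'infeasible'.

infeasible

The boundaries q = 0 and p = 0 meet at (0, 0), but that point violates 6p + 12q ≤ -2. Every candidate vertex is excluded by some other constraint, so the feasible region is empty.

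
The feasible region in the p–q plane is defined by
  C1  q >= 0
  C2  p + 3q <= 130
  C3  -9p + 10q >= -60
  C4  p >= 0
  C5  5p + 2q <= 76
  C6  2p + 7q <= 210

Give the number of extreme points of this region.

5

Pairwise boundary intersections that survive every other constraint:
  (20/3, 0)
  (0, 0)
  (220/17, 96/17)
  (0, 30)
  (112/31, 898/31)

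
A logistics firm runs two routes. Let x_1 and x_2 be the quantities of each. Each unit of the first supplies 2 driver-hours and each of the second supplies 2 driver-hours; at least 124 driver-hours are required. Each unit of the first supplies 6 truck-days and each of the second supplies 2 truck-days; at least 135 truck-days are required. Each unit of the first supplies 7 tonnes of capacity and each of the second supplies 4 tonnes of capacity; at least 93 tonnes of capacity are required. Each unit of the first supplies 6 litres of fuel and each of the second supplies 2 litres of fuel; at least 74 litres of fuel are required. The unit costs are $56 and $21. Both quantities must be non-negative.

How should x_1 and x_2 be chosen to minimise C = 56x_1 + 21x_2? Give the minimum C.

x_1 = 11/4, x_2 = 237/4, minimum C = 5593/4

Vertices and C = 56x_1 + 21x_2:
  (0, 135/2) → C = 2835/2
  (62, 0) → C = 3472
  (11/4, 237/4) → C = 5593/4
The feasible region is unbounded (it extends along (0, 1), (1, 0)), but C strictly increases along every unbounded feasible direction, so there is no improving ray and the minimum is attained at a vertex.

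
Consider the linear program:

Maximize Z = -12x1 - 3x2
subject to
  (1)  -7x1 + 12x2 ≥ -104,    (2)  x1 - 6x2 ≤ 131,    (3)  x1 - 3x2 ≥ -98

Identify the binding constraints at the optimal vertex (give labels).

Feasible corners and Z = -12x1 - 3x2:
  (-158/5, -271/10) → Z = 921/2
  (496/3, 790/9) → Z = -6742/3
  (-327, -229/3) → Z = 4153

The maximum is at (-327, -229/3). Substituting into each constraint, equality holds for (2) and (3); the remaining constraints have slack.

(2) and (3)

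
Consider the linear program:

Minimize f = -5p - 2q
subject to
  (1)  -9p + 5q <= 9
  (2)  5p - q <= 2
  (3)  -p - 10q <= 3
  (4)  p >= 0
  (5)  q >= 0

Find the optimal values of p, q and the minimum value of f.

Corner points and f = -5p - 2q:
  (19/16, 63/16) → f = -221/16
  (0, 9/5) → f = -18/5
  (2/5, 0) → f = -2
  (0, 0) → f = 0

p = 19/16, q = 63/16, minimum f = -221/16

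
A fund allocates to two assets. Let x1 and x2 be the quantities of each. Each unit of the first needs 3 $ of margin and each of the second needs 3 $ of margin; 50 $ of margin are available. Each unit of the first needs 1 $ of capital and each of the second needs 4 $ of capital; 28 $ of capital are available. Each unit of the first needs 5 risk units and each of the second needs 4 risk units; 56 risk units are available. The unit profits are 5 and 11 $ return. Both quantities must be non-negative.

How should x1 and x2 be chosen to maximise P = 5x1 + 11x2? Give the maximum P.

x1 = 7, x2 = 21/4, maximum P = 371/4

Vertices and P = 5x1 + 11x2:
  (0, 0) → P = 0
  (0, 7) → P = 77
  (56/5, 0) → P = 56
  (7, 21/4) → P = 371/4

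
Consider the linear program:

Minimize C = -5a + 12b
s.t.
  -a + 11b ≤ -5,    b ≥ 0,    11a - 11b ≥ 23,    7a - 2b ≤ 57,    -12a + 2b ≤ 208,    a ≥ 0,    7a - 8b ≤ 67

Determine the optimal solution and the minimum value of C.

Extreme points and C = -5a + 12b:
  (5, 0) → C = -25
  (617/75, 22/75) → C = -2821/75
  (57/7, 0) → C = -285/7

At the optimal vertex, b = 0 and 7a - 2b = 57.
Solving simultaneously gives a = 57/7, b = 0.

a = 57/7, b = 0, minimum C = -285/7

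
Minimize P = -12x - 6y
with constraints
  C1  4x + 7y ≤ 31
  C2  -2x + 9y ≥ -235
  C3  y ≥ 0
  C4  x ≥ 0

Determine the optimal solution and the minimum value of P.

Corner points and P = -12x - 6y:
  (31/4, 0) → P = -93
  (0, 31/7) → P = -186/7
  (0, 0) → P = 0

At the optimal vertex, 4x + 7y = 31 and y = 0.
Solving simultaneously gives x = 31/4, y = 0.

x = 31/4, y = 0, minimum P = -93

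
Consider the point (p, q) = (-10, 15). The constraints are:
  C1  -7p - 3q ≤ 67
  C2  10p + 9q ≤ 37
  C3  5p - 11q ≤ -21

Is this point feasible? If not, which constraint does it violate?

feasible

C1: 25 ≤ 67 ✓
C2: 35 ≤ 37 ✓
C3: -215 ≤ -21 ✓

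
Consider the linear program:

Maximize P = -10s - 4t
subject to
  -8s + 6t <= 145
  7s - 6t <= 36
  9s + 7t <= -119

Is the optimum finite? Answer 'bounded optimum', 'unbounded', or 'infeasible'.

Vertices and P = -10s - 4t:
  (-181, -1303/6) → P = 8036/3
  (-1729/110, 353/110) → P = 7939/55
  (-462/103, -1157/103) → P = 9248/103
The feasible region has finitely many vertices and no improving ray; the maximum is 8036/3 at (-181, -1303/6).

bounded optimum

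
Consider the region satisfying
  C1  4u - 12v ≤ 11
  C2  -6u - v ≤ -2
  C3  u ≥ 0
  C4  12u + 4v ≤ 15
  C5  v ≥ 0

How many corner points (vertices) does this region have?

Of the 10 pairwise boundary intersections, those satisfying every inequality are:
  (0, 2)
  (1/3, 0)
  (0, 15/4)
  (5/4, 0)

4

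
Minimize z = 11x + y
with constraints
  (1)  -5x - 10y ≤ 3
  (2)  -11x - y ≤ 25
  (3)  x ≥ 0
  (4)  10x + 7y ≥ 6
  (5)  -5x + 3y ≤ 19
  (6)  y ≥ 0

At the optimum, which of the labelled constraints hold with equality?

(3) and (4)

Feasible corners and z = 11x + y:
  (0, 6/7) → z = 6/7
  (0, 19/3) → z = 19/3
  (3/5, 0) → z = 33/5
The feasible region is unbounded (it extends along (1, 0), (3, 5)), but z strictly increases along every unbounded feasible direction, so there is no improving ray and the minimum is attained at a vertex.

The minimum is at (0, 6/7). Substituting into each constraint, equality holds for (3) and (4); the remaining constraints have slack.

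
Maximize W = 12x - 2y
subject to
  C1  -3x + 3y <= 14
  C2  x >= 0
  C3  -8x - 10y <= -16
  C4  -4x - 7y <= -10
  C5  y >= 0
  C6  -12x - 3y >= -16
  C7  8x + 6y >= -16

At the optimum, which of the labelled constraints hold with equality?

C4 and C6

Corner points and W = 12x - 2y:
  (0, 14/3) → W = -28/3
  (2/15, 24/5) → W = -8
  (0, 8/5) → W = -16/5
  (3/4, 1) → W = 7
  (41/36, 7/9) → W = 109/9

The maximum is at (41/36, 7/9). Substituting into each constraint, equality holds for C4 and C6; the remaining constraints have slack.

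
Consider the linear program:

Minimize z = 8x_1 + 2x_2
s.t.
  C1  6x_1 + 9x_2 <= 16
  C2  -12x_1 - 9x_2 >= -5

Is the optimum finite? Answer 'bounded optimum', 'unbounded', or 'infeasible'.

unbounded

From the feasible point (-11/6, 3), moving in the direction (-9, 6) keeps every constraint satisfied while z decreases without bound.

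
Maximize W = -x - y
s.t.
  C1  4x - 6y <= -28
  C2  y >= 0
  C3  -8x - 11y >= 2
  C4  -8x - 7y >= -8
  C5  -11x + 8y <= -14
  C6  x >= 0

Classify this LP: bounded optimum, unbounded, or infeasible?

The boundaries -11x + 8y = -14 and x = 0 meet at (0, -7/4), but that point violates 4x - 6y ≤ -28. Every candidate vertex is excluded by some other constraint, so the feasible region is empty.

infeasible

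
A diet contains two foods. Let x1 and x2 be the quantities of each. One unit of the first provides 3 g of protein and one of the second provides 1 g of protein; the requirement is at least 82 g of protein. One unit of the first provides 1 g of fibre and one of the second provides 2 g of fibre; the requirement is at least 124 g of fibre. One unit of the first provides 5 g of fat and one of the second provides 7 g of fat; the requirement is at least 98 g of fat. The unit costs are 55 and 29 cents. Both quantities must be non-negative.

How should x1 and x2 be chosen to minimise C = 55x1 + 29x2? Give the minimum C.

Corner points and C = 55x1 + 29x2:
  (0, 82) → C = 2378
  (124, 0) → C = 6820
  (8, 58) → C = 2122
The feasible region is unbounded (it extends along (0, 1), (1, 0)), but C strictly increases along every unbounded feasible direction, so there is no improving ray and the minimum is attained at a vertex.

The binding constraints are 3x1 + x2 = 82 and x1 + 2x2 = 124.
Solving simultaneously gives x1 = 8, x2 = 58.

x1 = 8, x2 = 58, minimum C = 2122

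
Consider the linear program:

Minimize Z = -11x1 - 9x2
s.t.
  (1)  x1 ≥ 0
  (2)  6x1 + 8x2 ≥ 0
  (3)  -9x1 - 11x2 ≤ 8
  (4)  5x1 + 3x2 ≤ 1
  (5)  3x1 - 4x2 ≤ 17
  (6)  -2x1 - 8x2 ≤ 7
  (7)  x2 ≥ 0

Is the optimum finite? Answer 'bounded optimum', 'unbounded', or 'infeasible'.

Vertices and Z = -11x1 - 9x2:
  (0, 0) → Z = 0
  (0, 1/3) → Z = -3
  (1/5, 0) → Z = -11/5
The feasible region has finitely many vertices and no improving ray; the minimum is -3 at (0, 1/3).

bounded optimum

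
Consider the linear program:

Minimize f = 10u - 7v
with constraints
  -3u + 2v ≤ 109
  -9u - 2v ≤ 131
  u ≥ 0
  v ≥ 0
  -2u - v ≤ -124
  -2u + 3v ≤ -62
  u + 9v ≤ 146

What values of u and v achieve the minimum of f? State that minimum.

Corner points and f = 10u - 7v:
  (62, 0) → f = 620
  (146, 0) → f = 1460
  (970/17, 168/17) → f = 8524/17

The optimum lies where -2u - v = -124 and u + 9v = 146.
Solving simultaneously gives u = 970/17, v = 168/17.

u = 970/17, v = 168/17, minimum f = 8524/17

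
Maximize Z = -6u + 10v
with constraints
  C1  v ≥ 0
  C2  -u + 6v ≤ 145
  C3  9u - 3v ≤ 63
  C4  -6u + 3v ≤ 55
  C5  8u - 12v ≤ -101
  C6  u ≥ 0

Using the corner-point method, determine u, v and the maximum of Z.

u = 35/11, v = 815/33, maximum Z = 7520/33

Corner points and Z = -6u + 10v:
  (271/17, 456/17) → Z = 2934/17
  (35/11, 815/33) → Z = 7520/33
  (353/28, 471/28) → Z = 648/7
  (0, 55/3) → Z = 550/3
  (0, 101/12) → Z = 505/6

The binding constraints are -u + 6v = 145 and -6u + 3v = 55.
Solving simultaneously gives u = 35/11, v = 815/33.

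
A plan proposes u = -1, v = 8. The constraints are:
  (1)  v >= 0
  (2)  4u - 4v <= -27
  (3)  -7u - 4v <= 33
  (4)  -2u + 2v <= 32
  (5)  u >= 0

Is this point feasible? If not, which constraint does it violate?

Constraint (5): u = -1, which is not ≥ 0. All other constraints are satisfied.

not feasible — violates (5)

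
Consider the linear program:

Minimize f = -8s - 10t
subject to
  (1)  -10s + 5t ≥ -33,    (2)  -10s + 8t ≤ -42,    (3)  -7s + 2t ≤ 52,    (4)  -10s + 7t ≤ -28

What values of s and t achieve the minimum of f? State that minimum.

s = 9/5, t = -3, minimum f = 78/5

Extreme points and f = -8s - 10t:
  (9/5, -3) → f = 78/5
  (-326/15, -751/15) → f = 10118/15
  (-7, -14) → f = 196
  (-420/29, -716/29) → f = 10520/29

The optimum lies where -10s + 5t = -33 and -10s + 8t = -42.
Solving simultaneously gives s = 9/5, t = -3.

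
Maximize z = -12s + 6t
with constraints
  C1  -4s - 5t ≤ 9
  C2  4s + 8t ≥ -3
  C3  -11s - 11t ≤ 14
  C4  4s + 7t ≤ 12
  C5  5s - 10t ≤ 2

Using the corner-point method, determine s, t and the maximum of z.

Vertices and z = -12s + 6t:
  (-79/44, 23/44) → z = 543/22
  (-7/40, -23/80) → z = 3/8
  (-230/33, 188/33) → z = 1296/11
  (134/75, 52/75) → z = -432/25

The optimum lies where -11s - 11t = 14 and 4s + 7t = 12.
Solving simultaneously gives s = -230/33, t = 188/33.

s = -230/33, t = 188/33, maximum z = 1296/11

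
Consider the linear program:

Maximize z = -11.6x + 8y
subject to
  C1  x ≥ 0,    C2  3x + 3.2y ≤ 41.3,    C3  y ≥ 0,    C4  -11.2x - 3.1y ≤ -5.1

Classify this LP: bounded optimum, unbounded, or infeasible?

Corner points and z = -11.6x + 8y:
  (0, 12.90625) → z = 103.25
  (0, 51/31) → z = 408/31
  (413/30, 0) → z = -11977/75
  (51/112, 0) → z = -1479/280
The feasible region has finitely many vertices and no improving ray; the maximum is 103.25 at (0, 12.90625).

bounded optimum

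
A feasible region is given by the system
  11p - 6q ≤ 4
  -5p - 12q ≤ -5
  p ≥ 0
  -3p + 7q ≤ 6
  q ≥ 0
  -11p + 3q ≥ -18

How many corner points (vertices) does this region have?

Of the 15 pairwise boundary intersections, those satisfying every inequality are:
  (13/27, 35/162)
  (64/59, 78/59)
  (0, 5/12)
  (0, 6/7)

4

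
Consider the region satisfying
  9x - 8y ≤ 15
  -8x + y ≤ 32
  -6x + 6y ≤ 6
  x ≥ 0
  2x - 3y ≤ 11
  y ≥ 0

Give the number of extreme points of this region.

Pairwise boundary intersections that survive every other constraint:
  (23, 24)
  (5/3, 0)
  (0, 1)
  (0, 0)

4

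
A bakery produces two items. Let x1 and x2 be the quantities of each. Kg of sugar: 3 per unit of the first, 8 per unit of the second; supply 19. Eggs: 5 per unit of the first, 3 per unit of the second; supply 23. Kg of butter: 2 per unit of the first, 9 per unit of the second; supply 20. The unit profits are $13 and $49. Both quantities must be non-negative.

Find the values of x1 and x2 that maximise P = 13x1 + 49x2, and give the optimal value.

Feasible corners and P = 13x1 + 49x2:
  (0, 0) → P = 0
  (0, 20/9) → P = 980/9
  (23/5, 0) → P = 299/5
  (127/31, 26/31) → P = 2925/31
  (1, 2) → P = 111

x1 = 1, x2 = 2, maximum P = 111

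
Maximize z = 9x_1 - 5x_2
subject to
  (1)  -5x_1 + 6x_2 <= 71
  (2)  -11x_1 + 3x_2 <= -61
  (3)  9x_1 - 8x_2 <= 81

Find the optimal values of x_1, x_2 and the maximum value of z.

x_1 = 527/7, x_2 = 522/7, maximum z = 2133/7

Vertices and z = 9x_1 - 5x_2:
  (193/17, 362/17) → z = -73/17
  (527/7, 522/7) → z = 2133/7
  (245/61, -342/61) → z = 3915/61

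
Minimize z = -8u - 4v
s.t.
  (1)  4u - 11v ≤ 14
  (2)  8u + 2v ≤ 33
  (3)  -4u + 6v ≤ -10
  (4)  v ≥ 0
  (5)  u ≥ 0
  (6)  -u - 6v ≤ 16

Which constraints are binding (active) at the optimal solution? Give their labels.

Corner points and z = -8u - 4v:
  (391/96, 5/24) → z = -401/12
  (7/2, 0) → z = -28
  (109/28, 13/14) → z = -244/7
  (5/2, 0) → z = -20

The minimum is at (109/28, 13/14). Substituting into each constraint, equality holds for (2) and (3); the remaining constraints have slack.

(2) and (3)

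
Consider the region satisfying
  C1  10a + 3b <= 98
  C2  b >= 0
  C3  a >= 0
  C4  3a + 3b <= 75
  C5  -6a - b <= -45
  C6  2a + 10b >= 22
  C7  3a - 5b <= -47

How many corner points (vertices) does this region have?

Intersecting each pair of boundary lines and keeping only the points that satisfy every inequality leaves:
  (37/8, 69/4)
  (349/59, 764/59)
  (178/33, 139/11)

3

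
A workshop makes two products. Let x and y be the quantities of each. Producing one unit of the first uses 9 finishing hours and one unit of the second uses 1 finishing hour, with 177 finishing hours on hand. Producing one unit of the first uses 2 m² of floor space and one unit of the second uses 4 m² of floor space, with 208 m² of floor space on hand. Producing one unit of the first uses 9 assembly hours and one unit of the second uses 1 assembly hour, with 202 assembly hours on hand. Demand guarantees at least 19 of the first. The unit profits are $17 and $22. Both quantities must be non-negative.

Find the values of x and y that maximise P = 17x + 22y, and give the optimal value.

x = 19, y = 6, maximum P = 455

Corner points and P = 17x + 22y:
  (59/3, 0) → P = 1003/3
  (19, 0) → P = 323
  (19, 6) → P = 455

At the optimal vertex, 9x + y = 177 and x = 19.
Solving simultaneously gives x = 19, y = 6.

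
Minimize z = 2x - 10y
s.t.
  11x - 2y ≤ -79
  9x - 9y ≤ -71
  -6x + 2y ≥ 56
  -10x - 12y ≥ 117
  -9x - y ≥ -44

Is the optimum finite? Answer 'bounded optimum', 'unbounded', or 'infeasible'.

From the feasible point (-181/18, -13/6), moving in the direction (-12, 10) keeps every constraint satisfied while z decreases without bound.

unbounded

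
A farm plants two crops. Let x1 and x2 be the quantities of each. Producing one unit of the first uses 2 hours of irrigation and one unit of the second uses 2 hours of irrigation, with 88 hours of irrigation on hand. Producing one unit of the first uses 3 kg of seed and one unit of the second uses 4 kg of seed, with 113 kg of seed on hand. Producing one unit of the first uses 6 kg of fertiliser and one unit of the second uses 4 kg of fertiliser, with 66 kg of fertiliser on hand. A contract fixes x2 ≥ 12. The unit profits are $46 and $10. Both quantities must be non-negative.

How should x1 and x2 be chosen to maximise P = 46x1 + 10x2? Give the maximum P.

x1 = 3, x2 = 12, maximum P = 258

Vertices and P = 46x1 + 10x2:
  (0, 33/2) → P = 165
  (0, 12) → P = 120
  (3, 12) → P = 258

The optimum lies where 6x1 + 4x2 = 66 and x2 = 12.
Solving simultaneously gives x1 = 3, x2 = 12.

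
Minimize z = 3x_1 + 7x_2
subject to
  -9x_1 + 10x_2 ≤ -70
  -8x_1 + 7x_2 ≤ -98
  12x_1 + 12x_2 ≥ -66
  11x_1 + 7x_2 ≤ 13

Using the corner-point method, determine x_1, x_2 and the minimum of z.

x_1 = 103/8, x_2 = -147/8, minimum z = -90

Corner points and z = 3x_1 + 7x_2:
  (119/30, -142/15) → z = -1631/30
  (111/19, -974/133) → z = -641/19
  (103/8, -147/8) → z = -90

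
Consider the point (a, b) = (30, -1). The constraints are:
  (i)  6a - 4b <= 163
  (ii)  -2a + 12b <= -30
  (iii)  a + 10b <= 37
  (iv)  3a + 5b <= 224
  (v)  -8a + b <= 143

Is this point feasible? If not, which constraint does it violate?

Constraint (i): 6a - 4b = 184, which is not ≤ 163. All other constraints are satisfied.

not feasible — violates (i)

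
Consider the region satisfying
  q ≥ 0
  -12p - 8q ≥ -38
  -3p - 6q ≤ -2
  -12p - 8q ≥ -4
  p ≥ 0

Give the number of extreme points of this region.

The feasible vertices (each the meet of two boundaries and inside every other half-plane) are:
  (1/6, 1/4)
  (0, 1/3)
  (0, 1/2)

3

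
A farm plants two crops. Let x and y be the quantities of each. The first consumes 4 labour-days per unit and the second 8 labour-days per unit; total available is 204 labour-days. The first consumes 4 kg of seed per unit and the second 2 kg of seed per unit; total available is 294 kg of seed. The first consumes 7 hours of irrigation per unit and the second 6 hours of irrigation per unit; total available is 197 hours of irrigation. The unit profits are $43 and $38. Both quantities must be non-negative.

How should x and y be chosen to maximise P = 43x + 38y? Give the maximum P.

Vertices and P = 43x + 38y:
  (0, 0) → P = 0
  (0, 51/2) → P = 969
  (197/7, 0) → P = 8471/7
  (11, 20) → P = 1233

At the optimal vertex, 4x + 8y = 204 and 7x + 6y = 197.
Solving simultaneously gives x = 11, y = 20.

x = 11, y = 20, maximum P = 1233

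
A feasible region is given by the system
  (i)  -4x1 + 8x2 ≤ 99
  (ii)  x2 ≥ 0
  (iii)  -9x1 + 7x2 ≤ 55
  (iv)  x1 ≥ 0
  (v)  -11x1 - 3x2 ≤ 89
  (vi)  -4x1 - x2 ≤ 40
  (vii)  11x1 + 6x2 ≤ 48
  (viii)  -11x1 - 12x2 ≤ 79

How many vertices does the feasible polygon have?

Of the 28 pairwise boundary intersections, those satisfying every inequality are:
  (0, 0)
  (48/11, 0)
  (0, 55/7)
  (6/131, 1037/131)

4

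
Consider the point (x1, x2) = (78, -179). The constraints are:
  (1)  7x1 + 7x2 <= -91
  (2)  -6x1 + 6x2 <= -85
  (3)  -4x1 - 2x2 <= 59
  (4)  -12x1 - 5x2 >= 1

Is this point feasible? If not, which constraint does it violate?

not feasible — violates (4)

Constraint (4): -12x1 - 5x2 = -41, which is not ≥ 1. All other constraints are satisfied.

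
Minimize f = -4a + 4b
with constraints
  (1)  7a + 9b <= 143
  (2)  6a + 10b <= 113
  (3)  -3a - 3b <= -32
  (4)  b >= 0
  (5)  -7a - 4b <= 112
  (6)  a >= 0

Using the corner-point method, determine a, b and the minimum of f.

Feasible corners and f = -4a + 4b:
  (113/6, 0) → f = -226/3
  (0, 113/10) → f = 226/5
  (32/3, 0) → f = -128/3
  (0, 32/3) → f = 128/3

The binding constraints are 6a + 10b = 113 and b = 0.
Solving simultaneously gives a = 113/6, b = 0.

a = 113/6, b = 0, minimum f = -226/3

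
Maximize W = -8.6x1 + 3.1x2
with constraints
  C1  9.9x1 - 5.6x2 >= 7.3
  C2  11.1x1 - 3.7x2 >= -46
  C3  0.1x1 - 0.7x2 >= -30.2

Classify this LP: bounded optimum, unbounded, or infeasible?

Feasible corners and W = -8.6x1 + 3.1x2:
  (-9487/851, -17881/851) → W = 261571/8510
  (2489/91, 29971/637) → W = -569277/6370
The feasible region has finitely many vertices and no improving ray; the maximum is 261571/8510 at (-9487/851, -17881/851).

bounded optimum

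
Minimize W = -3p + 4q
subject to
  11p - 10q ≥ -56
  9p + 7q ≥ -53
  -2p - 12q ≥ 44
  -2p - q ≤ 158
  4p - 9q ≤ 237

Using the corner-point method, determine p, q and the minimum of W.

p = 408/11, q = -325/33, minimum W = -452/3

Feasible corners and W = -3p + 4q:
  (-164/47, -145/47) → W = -88/47
  (1182/109, -2345/109) → W = -12926/109
  (408/11, -325/33) → W = -452/3

The binding constraints are -2p - 12q = 44 and 4p - 9q = 237.
Solving simultaneously gives p = 408/11, q = -325/33.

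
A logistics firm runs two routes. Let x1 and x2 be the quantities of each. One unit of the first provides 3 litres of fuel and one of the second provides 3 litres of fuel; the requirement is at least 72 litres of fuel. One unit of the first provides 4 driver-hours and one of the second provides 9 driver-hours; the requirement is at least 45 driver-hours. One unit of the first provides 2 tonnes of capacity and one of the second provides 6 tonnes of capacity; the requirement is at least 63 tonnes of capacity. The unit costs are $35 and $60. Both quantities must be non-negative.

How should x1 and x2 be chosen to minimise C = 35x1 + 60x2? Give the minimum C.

x1 = 81/4, x2 = 15/4, minimum C = 3735/4

Vertices and C = 35x1 + 60x2:
  (0, 24) → C = 1440
  (63/2, 0) → C = 2205/2
  (81/4, 15/4) → C = 3735/4
The feasible region is unbounded (it extends along (0, 1), (1, 0)), but C strictly increases along every unbounded feasible direction, so there is no improving ray and the minimum is attained at a vertex.

At the optimal vertex, 3x1 + 3x2 = 72 and 2x1 + 6x2 = 63.
Solving simultaneously gives x1 = 81/4, x2 = 15/4.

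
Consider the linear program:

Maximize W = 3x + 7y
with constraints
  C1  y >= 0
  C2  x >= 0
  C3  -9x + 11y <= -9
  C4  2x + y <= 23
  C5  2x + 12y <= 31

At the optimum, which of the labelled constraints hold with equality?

C4 and C5

Feasible corners and W = 3x + 7y:
  (1, 0) → W = 3
  (23/2, 0) → W = 69/2
  (449/130, 261/130) → W = 1587/65
  (245/22, 8/11) → W = 77/2

The maximum is at (245/22, 8/11). Substituting into each constraint, equality holds for C4 and C5; the remaining constraints have slack.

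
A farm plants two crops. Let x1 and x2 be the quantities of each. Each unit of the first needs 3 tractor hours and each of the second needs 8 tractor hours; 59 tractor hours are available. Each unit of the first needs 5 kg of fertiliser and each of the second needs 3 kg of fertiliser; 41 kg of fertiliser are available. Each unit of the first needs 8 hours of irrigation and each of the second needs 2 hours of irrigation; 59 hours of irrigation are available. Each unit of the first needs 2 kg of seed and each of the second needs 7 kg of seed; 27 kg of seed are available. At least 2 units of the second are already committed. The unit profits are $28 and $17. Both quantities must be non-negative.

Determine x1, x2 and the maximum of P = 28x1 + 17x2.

Corner points and P = 28x1 + 17x2:
  (0, 27/7) → P = 459/7
  (0, 2) → P = 34
  (13/2, 2) → P = 216

The optimum lies where 2x1 + 7x2 = 27 and x2 = 2.
Solving simultaneously gives x1 = 13/2, x2 = 2.

x1 = 13/2, x2 = 2, maximum P = 216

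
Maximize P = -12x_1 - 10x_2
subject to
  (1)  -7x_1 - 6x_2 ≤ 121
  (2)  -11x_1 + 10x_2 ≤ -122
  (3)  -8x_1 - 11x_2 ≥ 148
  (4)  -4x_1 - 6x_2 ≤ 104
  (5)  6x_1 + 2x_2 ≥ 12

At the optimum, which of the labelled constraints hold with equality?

(4) and (5)

Corner points and P = -12x_1 - 10x_2:
  (64, -60) → P = -168
  (214/25, -492/25) → P = 2352/25
  (10, -24) → P = 120

The maximum is at (10, -24). Substituting into each constraint, equality holds for (4) and (5); the remaining constraints have slack.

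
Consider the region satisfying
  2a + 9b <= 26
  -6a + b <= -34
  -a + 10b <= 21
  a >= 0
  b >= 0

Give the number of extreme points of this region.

3

Of the 10 pairwise boundary intersections, those satisfying every inequality are:
  (83/14, 11/7)
  (13, 0)
  (17/3, 0)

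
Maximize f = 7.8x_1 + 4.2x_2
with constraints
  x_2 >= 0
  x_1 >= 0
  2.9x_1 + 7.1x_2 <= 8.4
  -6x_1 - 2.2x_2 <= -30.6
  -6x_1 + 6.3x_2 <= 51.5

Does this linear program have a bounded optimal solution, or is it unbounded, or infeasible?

infeasible

The boundaries x_2 = 0 and x_1 = 0 meet at (0, 0), but that point violates -6x_1 - 2.2x_2 ≤ -30.6. Every candidate vertex is excluded by some other constraint, so the feasible region is empty.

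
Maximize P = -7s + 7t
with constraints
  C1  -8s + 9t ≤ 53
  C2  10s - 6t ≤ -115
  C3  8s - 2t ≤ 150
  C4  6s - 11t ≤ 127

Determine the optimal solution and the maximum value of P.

s = -863/17, t = -667/17, maximum P = 1372/17

Corner points and P = -7s + 7t:
  (-239/14, -65/7) → P = 109/2
  (-863/17, -667/17) → P = 1372/17
  (-2027/74, -980/37) → P = 469/74

The binding constraints are -8s + 9t = 53 and 6s - 11t = 127.
Solving simultaneously gives s = -863/17, t = -667/17.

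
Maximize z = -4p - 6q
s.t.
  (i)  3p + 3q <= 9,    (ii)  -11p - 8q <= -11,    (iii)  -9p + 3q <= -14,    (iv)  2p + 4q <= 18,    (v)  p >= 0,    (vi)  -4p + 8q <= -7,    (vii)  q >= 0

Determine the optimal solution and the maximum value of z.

Extreme points and z = -4p - 6q:
  (31/12, 5/12) → z = -77/6
  (3, 0) → z = -12
  (7/4, 0) → z = -7

p = 7/4, q = 0, maximum z = -7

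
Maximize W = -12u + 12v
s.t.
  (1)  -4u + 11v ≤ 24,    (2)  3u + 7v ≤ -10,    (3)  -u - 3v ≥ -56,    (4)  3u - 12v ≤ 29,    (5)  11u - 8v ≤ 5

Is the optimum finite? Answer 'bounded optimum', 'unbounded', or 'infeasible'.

Feasible corners and W = -12u + 12v:
  (-278/61, 32/61) → W = 3720/61
  (-607/15, -188/15) → W = 1676/5
  (-45/101, -125/101) → W = -960/101
  (-43/27, -76/27) → W = -44/3
The feasible region has finitely many vertices and no improving ray; the maximum is 1676/5 at (-607/15, -188/15).

bounded optimum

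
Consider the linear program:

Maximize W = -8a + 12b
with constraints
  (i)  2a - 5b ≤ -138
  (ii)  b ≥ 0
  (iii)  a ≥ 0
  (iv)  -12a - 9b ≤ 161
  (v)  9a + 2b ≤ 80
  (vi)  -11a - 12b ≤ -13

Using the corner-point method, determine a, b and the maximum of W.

Vertices and W = -8a + 12b:
  (0, 138/5) → W = 1656/5
  (124/49, 1402/49) → W = 15832/49
  (0, 40) → W = 480

a = 0, b = 40, maximum W = 480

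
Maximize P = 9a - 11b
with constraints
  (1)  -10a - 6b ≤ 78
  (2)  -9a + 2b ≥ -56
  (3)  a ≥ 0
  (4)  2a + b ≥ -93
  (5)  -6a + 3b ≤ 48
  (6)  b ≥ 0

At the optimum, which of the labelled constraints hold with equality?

(2) and (6)

Feasible corners and P = 9a - 11b:
  (88/5, 256/5) → P = -2024/5
  (56/9, 0) → P = 56
  (0, 16) → P = -176
  (0, 0) → P = 0

The maximum is at (56/9, 0). Substituting into each constraint, equality holds for (2) and (6); the remaining constraints have slack.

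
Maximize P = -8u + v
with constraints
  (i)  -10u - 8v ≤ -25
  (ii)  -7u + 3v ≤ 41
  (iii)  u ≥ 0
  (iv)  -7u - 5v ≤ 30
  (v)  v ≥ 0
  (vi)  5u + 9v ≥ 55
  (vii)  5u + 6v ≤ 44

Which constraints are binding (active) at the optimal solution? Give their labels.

Extreme points and P = -8u + v:
  (0, 55/9) → P = 55/9
  (0, 22/3) → P = 22/3
  (22/5, 11/3) → P = -473/15

The maximum is at (0, 22/3). Substituting into each constraint, equality holds for (iii) and (vii); the remaining constraints have slack.

(iii) and (vii)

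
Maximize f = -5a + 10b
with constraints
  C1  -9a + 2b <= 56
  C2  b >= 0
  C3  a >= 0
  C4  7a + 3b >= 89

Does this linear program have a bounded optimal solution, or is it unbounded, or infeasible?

From the feasible point (10/41, 1193/41), moving in the direction (2, 9) keeps every constraint satisfied while f increases without bound.

unbounded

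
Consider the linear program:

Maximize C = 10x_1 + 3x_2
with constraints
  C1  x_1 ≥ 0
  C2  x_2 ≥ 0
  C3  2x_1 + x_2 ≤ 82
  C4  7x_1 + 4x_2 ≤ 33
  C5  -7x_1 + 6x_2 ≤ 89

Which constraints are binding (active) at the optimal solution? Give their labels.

Corner points and C = 10x_1 + 3x_2:
  (0, 0) → C = 0
  (0, 33/4) → C = 99/4
  (33/7, 0) → C = 330/7

The maximum is at (33/7, 0). Substituting into each constraint, equality holds for C2 and C4; the remaining constraints have slack.

C2 and C4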